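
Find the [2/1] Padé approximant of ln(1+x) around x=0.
x*(x + 6)/(6*(2*x/3 + 1))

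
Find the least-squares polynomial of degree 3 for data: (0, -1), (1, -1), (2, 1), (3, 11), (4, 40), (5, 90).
-115/126 + (811/756)x + (-629/252)x² + (32/27)x³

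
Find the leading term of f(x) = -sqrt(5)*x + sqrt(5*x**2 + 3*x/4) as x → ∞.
3*sqrt(5)/40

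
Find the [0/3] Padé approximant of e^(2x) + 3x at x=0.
1/(-319*x**3/3 + 23*x**2 - 5*x + 1)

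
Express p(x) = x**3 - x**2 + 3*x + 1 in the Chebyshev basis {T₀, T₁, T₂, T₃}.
(1/2)T₀ + (15/4)T₁ + (-1/2)T₂ + (1/4)T₃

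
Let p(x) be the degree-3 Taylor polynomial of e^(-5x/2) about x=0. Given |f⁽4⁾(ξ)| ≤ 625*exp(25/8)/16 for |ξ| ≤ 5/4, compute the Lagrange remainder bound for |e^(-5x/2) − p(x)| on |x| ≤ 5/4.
390625*exp(25/8)/98304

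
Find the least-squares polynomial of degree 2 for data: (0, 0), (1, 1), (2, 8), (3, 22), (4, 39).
-8/35 + (-87/70)x + (39/14)x²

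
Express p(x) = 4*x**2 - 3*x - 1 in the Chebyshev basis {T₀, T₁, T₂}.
T₀ + (-3)T₁ + (2)T₂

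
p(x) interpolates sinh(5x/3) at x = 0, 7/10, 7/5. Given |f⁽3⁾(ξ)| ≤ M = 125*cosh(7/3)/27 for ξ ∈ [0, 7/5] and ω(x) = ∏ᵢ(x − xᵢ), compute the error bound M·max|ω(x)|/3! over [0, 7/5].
343*sqrt(3)*cosh(7/3)/5832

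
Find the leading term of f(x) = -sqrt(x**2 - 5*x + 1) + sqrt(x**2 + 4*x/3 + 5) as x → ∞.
19/6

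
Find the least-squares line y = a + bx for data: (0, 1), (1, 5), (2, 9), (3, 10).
a = 8/5, b = 31/10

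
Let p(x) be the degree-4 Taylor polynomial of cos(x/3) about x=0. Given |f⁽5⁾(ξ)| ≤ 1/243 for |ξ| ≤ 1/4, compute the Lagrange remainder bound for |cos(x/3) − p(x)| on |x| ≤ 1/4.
1/29859840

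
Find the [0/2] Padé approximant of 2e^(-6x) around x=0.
2/(18*x**2 + 6*x + 1)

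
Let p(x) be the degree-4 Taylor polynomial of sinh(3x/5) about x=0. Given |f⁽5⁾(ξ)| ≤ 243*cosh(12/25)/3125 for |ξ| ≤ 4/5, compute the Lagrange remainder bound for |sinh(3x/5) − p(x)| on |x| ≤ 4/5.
10368*cosh(12/25)/48828125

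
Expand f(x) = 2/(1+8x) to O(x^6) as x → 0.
2 - 16*x + 128*x**2 - 1024*x**3 + 8192*x**4 - 65536*x**5 + O(x**6)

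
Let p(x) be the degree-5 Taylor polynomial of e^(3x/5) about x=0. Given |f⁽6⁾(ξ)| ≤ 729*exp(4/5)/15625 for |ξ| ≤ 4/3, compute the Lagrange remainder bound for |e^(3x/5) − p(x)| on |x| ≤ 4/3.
256*exp(4/5)/703125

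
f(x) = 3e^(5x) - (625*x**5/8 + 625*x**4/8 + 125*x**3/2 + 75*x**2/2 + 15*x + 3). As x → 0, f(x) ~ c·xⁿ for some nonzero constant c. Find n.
6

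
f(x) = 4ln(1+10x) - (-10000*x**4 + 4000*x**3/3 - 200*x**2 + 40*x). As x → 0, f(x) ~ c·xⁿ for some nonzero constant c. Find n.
5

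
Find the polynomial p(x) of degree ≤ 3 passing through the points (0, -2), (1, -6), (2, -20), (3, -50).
-x**3 - 2*x**2 - x - 2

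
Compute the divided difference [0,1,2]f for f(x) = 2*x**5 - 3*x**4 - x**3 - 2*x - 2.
6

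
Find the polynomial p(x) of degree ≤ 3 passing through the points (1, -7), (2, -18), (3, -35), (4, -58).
-3*x**2 - 2*x - 2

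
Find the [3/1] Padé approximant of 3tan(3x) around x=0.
27*x**3 + 9*x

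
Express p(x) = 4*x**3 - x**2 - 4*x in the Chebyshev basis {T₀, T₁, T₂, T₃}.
(-1/2)T₀ - T₁ + (-1/2)T₂ + T₃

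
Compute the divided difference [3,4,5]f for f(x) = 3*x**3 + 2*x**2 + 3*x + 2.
38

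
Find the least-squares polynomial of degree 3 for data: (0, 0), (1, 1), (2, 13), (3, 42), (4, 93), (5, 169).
13/126 + (-2851/756)x + (451/126)x² + (85/108)x³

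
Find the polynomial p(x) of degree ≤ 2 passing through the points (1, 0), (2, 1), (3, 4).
x**2 - 2*x + 1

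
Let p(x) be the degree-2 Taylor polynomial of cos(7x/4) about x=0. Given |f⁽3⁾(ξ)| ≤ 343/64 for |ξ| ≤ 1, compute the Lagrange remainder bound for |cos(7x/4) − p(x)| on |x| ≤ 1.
343/384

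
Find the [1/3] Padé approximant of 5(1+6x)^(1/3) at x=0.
(25*x + 5)/(8*x**3/3 - 2*x**2 + 3*x + 1)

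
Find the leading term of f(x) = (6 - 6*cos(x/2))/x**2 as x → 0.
3/4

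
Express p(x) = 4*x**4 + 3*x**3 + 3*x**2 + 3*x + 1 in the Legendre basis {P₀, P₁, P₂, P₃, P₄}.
(14/5)P₀ + (24/5)P₁ + (30/7)P₂ + (6/5)P₃ + (32/35)P₄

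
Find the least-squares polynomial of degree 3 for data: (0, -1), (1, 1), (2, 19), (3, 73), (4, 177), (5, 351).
-20/21 + (-127/126)x + (-1/6)x² + (26/9)x³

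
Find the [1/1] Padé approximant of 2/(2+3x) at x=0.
1/(3*x/2 + 1)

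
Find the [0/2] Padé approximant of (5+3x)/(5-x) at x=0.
1/(12*x**2/25 - 4*x/5 + 1)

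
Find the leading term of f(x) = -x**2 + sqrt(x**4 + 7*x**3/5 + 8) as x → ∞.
7*x/10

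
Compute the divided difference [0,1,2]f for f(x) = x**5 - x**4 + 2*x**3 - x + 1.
14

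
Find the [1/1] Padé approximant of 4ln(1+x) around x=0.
4*x/(x/2 + 1)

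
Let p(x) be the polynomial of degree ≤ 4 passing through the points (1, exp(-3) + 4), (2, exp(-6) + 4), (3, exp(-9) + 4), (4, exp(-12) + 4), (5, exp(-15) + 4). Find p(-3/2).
(-8580*exp(9) - 5460*exp(3) + 1155 + 10010*exp(6) + 3003*exp(12) + 512*exp(15))*exp(-15)/128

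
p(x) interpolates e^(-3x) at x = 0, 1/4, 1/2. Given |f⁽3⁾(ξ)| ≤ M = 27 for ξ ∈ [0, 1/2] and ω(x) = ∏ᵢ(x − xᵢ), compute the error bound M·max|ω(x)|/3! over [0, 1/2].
sqrt(3)/64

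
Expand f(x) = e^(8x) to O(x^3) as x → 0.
1 + 8*x + 32*x**2 + O(x**3)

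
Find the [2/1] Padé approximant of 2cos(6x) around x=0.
2 - 36*x**2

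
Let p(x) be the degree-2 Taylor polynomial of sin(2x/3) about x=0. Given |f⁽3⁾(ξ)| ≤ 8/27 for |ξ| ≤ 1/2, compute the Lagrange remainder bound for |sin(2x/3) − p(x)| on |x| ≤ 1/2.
1/162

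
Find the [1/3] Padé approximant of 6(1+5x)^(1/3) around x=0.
(25*x + 6)/(125*x**3/81 - 25*x**2/18 + 5*x/2 + 1)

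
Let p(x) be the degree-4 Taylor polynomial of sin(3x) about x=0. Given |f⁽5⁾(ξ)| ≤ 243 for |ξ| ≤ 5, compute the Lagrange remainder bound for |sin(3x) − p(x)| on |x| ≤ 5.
50625/8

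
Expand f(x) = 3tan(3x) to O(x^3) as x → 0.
9*x + O(x**3)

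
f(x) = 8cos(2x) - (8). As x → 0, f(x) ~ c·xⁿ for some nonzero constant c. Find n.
2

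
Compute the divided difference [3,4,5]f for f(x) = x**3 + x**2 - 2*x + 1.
13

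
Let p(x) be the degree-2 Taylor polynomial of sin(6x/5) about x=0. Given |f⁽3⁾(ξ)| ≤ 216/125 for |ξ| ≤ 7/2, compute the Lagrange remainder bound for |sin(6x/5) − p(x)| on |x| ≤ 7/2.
3087/250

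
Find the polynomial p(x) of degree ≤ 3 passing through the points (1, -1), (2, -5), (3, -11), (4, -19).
-x**2 - x + 1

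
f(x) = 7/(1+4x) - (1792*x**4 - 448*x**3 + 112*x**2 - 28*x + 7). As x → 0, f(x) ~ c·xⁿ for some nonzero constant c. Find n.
5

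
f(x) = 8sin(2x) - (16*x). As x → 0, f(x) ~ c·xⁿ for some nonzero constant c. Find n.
3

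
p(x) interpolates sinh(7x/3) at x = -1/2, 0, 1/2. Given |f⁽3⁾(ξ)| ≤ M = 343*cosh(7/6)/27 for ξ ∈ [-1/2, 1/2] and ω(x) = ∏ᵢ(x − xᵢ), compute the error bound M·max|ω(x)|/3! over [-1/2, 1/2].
343*sqrt(3)*cosh(7/6)/5832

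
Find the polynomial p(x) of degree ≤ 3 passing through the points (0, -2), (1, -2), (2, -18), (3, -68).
-3*x**3 + x**2 + 2*x - 2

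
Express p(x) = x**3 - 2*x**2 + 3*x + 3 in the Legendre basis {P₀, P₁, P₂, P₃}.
(7/3)P₀ + (18/5)P₁ + (-4/3)P₂ + (2/5)P₃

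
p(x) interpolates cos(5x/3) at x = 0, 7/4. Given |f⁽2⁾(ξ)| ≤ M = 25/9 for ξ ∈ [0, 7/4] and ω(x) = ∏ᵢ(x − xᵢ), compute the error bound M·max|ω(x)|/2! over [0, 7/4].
1225/1152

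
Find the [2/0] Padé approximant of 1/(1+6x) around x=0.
36*x**2 - 6*x + 1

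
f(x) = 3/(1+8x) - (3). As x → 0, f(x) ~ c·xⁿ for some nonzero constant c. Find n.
1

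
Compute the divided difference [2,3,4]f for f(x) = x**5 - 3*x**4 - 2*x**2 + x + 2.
118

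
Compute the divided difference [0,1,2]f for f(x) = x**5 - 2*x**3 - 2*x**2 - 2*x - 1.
7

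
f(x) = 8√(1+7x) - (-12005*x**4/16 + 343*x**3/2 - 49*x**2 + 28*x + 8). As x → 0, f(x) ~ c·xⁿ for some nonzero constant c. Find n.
5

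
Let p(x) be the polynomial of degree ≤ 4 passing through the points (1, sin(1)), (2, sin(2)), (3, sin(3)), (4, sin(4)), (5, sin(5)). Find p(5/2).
-5*sin(1)/128 + 3*sin(5)/128 + 45*sin(3)/64 - 5*sin(4)/32 + 15*sin(2)/32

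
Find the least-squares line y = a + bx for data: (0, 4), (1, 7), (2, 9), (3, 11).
a = 43/10, b = 23/10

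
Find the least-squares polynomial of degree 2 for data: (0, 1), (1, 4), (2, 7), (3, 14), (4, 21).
39/35 + (11/7)x + (6/7)x²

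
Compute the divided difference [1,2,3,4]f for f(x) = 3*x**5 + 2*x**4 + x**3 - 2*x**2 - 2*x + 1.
216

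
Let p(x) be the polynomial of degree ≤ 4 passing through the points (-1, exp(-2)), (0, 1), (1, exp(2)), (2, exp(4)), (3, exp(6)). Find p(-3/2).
(315 + (-180*exp(4) - 420 + 378*exp(2) + 35*exp(6))*exp(2))*exp(-2)/128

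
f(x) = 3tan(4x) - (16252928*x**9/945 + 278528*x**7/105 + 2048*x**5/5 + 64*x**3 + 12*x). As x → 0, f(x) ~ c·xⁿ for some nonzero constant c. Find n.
11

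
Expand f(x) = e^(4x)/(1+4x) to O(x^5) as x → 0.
1 + 8*x**2 - 64*x**3/3 + 96*x**4 + O(x**5)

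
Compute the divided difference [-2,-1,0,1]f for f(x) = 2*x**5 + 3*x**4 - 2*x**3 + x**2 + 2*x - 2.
2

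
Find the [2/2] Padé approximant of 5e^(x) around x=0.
(5*x**2/12 + 5*x/2 + 5)/(x**2/12 - x/2 + 1)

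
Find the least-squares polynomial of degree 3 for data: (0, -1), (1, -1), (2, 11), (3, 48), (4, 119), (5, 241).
-23/21 + (-92/63)x + (-13/42)x² + (37/18)x³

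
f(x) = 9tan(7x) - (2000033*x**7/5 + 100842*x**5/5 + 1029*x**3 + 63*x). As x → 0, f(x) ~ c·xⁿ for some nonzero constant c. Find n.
9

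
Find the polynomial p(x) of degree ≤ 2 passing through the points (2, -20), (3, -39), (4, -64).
-3*x**2 - 4*x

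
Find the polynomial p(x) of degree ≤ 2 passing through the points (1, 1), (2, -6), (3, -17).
-2*x**2 - x + 4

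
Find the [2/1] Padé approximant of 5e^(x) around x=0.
(5*x**2/6 + 10*x/3 + 5)/(1 - x/3)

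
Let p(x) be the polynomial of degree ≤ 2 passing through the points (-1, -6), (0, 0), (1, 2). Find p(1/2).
3/2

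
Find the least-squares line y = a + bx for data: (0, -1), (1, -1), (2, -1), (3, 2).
a = -8/5, b = 9/10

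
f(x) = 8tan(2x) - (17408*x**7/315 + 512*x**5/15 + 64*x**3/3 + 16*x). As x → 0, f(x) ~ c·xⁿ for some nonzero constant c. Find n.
9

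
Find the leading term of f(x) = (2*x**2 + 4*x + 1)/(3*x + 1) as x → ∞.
2*x/3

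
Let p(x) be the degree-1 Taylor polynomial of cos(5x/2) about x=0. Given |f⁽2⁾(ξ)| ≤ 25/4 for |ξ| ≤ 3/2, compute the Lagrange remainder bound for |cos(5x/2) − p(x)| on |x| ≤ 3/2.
225/32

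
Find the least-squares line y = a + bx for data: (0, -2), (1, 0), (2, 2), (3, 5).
a = -11/5, b = 23/10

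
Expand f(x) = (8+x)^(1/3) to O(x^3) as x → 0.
2 + x/12 - x**2/288 + O(x**3)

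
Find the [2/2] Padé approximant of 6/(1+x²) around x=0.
6/(x**2 + 1)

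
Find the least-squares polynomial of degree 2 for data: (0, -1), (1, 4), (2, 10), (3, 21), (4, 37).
-19/35 + (111/70)x + (27/14)x²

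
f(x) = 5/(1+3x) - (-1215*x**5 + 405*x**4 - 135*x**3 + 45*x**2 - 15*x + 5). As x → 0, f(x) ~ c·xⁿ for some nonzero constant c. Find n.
6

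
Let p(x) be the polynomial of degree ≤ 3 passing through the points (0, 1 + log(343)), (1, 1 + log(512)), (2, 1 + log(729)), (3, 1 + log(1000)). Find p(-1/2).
1 + log(257298363*2**(3/8)*3**(7/8)*5**(1/16)*7**(9/16)/10485760)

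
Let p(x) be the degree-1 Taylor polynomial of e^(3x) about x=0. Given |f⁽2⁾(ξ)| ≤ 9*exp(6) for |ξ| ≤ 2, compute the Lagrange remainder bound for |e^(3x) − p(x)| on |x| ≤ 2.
18*exp(6)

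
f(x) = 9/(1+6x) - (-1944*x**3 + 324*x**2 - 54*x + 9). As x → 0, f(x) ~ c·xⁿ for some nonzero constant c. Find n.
4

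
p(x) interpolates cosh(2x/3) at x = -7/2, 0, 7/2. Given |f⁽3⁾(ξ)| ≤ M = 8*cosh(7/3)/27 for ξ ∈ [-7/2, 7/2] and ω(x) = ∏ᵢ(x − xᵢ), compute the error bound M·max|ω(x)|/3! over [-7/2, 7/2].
343*sqrt(3)*cosh(7/3)/729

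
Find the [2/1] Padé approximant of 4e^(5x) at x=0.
(50*x**2/3 + 40*x/3 + 4)/(1 - 5*x/3)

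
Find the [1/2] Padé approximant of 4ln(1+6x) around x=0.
24*x/(-3*x**2 + 3*x + 1)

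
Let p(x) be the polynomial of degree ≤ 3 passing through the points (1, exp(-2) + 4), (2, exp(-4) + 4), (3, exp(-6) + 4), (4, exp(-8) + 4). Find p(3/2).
(-5*exp(2) + 1 + 15*exp(4) + 5*exp(6) + 64*exp(8))*exp(-8)/16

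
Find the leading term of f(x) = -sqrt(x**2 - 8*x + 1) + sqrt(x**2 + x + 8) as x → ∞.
9/2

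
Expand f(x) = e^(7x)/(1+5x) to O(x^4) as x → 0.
1 + 2*x + 29*x**2/2 - 46*x**3/3 + O(x**4)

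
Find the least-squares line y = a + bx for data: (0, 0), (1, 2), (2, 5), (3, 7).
a = -1/10, b = 12/5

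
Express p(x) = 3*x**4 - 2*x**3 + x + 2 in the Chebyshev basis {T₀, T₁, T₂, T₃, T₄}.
(25/8)T₀ + (-1/2)T₁ + (3/2)T₂ + (-1/2)T₃ + (3/8)T₄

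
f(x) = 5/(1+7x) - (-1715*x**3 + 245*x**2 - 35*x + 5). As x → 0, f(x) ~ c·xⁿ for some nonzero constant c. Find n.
4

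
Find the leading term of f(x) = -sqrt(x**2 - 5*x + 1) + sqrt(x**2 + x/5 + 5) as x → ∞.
13/5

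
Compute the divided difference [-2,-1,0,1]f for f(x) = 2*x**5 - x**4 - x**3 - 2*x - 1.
11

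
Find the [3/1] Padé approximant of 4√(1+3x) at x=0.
(-27*x**3/16 + 27*x**2/4 + 27*x/2 + 4)/(15*x/8 + 1)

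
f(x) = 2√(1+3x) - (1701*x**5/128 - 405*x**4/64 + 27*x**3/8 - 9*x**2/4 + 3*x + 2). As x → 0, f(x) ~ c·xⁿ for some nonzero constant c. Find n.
6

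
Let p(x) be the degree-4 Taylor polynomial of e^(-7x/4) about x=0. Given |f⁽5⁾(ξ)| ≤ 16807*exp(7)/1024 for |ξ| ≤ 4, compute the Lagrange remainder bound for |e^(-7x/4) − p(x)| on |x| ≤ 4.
16807*exp(7)/120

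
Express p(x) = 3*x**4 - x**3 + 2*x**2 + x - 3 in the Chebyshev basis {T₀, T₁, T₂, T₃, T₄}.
(-7/8)T₀ + (1/4)T₁ + (5/2)T₂ + (-1/4)T₃ + (3/8)T₄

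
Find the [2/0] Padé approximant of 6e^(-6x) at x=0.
108*x**2 - 36*x + 6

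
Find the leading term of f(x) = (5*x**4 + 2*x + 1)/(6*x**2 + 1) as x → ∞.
5*x**2/6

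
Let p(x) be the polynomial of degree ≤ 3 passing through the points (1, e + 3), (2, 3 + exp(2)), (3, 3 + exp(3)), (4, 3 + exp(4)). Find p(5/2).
-exp(4)/16 - e/16 + 3 + 9*exp(2)/16 + 9*exp(3)/16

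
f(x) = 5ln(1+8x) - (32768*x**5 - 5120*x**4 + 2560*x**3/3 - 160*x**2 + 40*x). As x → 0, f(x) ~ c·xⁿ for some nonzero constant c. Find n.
6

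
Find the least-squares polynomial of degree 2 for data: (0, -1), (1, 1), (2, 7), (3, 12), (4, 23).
-34/35 + (73/70)x + (17/14)x²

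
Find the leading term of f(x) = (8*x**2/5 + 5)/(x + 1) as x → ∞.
8*x/5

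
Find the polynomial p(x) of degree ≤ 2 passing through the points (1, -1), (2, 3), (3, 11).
2*x**2 - 2*x - 1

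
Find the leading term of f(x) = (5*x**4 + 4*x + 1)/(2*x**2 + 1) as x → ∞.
5*x**2/2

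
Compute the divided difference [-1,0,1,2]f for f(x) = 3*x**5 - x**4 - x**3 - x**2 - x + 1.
12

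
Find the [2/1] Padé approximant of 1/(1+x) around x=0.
1/(x + 1)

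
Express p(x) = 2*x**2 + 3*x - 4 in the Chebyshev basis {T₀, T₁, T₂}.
(-3)T₀ + (3)T₁ + T₂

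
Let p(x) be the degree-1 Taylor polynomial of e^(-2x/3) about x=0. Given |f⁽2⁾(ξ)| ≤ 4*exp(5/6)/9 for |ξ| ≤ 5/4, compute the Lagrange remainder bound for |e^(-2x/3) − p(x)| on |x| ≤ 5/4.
25*exp(5/6)/72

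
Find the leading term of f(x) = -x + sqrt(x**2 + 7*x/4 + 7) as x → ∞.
7/8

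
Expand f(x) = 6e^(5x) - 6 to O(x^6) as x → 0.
30*x + 75*x**2 + 125*x**3 + 625*x**4/4 + 625*x**5/4 + O(x**6)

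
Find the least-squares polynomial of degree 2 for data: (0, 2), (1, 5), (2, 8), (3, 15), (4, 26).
86/35 + (3/35)x + (10/7)x²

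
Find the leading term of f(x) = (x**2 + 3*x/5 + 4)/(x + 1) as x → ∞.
x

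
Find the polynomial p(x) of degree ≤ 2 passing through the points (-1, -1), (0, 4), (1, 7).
-x**2 + 4*x + 4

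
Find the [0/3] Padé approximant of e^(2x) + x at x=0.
1/(-49*x**3/3 + 7*x**2 - 3*x + 1)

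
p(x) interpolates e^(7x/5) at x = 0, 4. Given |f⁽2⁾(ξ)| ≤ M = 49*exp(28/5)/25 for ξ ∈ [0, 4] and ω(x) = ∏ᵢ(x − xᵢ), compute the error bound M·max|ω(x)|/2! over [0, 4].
98*exp(28/5)/25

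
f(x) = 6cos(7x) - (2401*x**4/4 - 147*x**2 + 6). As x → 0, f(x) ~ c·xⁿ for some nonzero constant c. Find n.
6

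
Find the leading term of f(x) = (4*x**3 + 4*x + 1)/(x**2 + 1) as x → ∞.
4*x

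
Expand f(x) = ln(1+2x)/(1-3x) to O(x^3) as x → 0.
2*x + 4*x**2 + O(x**3)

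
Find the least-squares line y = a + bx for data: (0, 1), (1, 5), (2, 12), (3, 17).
a = 1/2, b = 11/2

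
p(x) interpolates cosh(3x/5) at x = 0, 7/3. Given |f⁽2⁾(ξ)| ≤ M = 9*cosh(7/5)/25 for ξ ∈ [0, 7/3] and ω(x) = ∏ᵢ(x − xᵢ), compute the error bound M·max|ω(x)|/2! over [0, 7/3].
49*cosh(7/5)/200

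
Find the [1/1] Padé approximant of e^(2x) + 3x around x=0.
(23*x/5 + 1)/(1 - 2*x/5)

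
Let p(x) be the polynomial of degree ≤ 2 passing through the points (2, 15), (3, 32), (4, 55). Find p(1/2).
3/4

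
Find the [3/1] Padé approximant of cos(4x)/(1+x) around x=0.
(32*x**3/3 - 136*x**2/21 - 32*x/21 + 1)/(1 - 11*x/21)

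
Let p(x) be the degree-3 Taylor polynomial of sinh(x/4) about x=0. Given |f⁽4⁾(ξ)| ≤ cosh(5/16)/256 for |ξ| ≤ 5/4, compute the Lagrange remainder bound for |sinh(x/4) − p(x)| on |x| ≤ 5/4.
625*cosh(5/16)/1572864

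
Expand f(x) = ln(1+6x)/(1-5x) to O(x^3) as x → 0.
6*x + 12*x**2 + O(x**3)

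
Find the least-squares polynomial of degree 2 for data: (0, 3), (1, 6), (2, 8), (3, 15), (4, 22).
114/35 + (69/70)x + (13/14)x²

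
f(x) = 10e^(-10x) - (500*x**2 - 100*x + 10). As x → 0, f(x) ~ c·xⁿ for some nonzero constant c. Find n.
3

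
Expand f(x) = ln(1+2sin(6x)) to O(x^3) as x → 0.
12*x - 72*x**2 + O(x**3)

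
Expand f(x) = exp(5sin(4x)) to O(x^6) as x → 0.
1 + 20*x + 200*x**2 + 1280*x**3 + 5600*x**4 + 48128*x**5/3 + O(x**6)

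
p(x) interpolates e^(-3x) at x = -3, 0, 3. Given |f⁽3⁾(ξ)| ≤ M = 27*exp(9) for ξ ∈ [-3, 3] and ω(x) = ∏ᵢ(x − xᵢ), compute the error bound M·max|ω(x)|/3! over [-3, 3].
27*sqrt(3)*exp(9)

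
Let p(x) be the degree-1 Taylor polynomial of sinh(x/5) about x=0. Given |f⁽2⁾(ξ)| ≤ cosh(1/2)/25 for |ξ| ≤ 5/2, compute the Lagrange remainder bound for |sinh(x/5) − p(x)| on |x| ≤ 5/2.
cosh(1/2)/8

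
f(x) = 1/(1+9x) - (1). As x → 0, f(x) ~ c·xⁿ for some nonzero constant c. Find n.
1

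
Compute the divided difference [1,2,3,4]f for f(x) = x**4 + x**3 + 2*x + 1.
11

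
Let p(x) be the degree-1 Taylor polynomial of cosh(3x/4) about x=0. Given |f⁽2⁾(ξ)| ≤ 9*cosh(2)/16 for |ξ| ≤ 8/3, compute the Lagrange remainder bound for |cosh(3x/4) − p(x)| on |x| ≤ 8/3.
2*cosh(2)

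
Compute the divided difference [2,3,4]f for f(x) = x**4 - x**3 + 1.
46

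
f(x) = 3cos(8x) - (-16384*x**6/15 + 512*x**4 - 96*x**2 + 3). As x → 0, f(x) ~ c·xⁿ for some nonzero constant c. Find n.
8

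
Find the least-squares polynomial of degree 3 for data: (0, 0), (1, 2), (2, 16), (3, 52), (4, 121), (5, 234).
-5/126 + (-43/756)x + (55/126)x² + (193/108)x³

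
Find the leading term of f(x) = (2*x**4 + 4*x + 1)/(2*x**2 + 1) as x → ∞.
x**2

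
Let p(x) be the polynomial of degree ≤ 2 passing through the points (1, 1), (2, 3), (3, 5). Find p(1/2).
0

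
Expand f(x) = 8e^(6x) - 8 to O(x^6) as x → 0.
48*x + 144*x**2 + 288*x**3 + 432*x**4 + 2592*x**5/5 + O(x**6)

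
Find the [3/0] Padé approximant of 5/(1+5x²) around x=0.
5 - 25*x**2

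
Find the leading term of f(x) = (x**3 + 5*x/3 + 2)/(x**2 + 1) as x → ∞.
x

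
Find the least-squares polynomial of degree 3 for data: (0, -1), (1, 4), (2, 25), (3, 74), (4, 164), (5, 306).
-41/42 + (239/252)x + (41/21)x² + (73/36)x³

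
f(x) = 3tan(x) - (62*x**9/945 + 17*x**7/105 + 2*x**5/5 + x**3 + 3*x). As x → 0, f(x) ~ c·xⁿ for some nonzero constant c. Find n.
11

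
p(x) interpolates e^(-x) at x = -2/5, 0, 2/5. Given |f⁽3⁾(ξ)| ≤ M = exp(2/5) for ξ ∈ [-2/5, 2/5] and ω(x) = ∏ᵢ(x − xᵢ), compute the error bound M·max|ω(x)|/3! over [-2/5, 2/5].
8*sqrt(3)*exp(2/5)/3375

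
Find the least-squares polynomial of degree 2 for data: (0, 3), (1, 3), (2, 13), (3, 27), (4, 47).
87/35 + (-48/35)x + (22/7)x²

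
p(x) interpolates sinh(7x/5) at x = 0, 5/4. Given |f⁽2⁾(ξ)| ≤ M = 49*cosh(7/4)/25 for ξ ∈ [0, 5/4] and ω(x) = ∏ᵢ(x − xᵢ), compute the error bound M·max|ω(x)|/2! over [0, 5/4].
49*cosh(7/4)/128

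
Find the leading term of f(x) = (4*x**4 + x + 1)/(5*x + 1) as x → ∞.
4*x**3/5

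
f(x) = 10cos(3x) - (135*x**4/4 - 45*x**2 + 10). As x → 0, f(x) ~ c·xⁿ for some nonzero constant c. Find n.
6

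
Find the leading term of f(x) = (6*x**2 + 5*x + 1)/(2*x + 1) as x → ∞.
3*x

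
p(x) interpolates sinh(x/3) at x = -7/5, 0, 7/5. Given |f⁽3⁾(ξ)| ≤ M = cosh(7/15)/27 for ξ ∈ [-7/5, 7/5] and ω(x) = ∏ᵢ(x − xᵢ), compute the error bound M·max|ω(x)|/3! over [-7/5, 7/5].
343*sqrt(3)*cosh(7/15)/91125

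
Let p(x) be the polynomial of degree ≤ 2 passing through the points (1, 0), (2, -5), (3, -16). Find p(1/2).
1/4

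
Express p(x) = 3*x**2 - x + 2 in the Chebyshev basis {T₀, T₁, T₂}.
(7/2)T₀ - T₁ + (3/2)T₂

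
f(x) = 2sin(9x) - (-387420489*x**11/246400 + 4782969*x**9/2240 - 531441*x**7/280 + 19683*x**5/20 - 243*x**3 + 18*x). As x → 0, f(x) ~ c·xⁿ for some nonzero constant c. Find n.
13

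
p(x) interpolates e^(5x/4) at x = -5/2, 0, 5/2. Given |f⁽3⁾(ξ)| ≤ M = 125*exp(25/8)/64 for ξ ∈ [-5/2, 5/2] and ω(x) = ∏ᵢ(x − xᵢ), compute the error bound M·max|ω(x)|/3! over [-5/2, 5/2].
15625*sqrt(3)*exp(25/8)/13824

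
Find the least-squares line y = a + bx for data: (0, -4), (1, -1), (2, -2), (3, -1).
a = -16/5, b = 4/5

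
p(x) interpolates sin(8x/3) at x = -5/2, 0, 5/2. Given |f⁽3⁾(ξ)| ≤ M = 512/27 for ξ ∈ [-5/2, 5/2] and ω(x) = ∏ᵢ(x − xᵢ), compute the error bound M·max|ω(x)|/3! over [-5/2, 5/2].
8000*sqrt(3)/729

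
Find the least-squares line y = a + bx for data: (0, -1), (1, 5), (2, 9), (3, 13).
a = -2/5, b = 23/5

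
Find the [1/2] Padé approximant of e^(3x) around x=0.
(x + 1)/(3*x**2/2 - 2*x + 1)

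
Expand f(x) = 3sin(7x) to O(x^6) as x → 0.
21*x - 343*x**3/2 + 16807*x**5/40 + O(x**6)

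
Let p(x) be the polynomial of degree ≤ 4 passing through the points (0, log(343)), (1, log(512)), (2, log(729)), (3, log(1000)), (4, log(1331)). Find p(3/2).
-15*log(10)/32 - 15*log(7)/128 + 9*log(11)/128 + 135*log(2)/32 + 135*log(3)/32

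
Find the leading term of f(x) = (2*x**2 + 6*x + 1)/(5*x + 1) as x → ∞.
2*x/5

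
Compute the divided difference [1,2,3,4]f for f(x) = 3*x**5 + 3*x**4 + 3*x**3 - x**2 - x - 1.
228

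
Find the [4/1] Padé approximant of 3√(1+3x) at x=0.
(729*x**4/640 - 81*x**3/40 + 243*x**2/40 + 54*x/5 + 3)/(21*x/10 + 1)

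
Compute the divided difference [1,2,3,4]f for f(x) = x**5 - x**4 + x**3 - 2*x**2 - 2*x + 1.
56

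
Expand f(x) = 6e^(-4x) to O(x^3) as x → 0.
6 - 24*x + 48*x**2 + O(x**3)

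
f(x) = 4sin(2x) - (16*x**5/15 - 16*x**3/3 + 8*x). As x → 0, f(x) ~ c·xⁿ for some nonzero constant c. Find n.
7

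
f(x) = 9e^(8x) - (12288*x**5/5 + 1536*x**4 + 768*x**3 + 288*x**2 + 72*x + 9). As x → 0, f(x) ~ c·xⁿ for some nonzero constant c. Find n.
6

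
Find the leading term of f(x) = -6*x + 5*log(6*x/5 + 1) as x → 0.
-18*x**2/5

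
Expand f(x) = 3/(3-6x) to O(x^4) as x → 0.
1 + 2*x + 4*x**2 + 8*x**3 + O(x**4)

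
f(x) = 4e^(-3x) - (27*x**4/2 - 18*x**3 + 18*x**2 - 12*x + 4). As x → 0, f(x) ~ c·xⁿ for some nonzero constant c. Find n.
5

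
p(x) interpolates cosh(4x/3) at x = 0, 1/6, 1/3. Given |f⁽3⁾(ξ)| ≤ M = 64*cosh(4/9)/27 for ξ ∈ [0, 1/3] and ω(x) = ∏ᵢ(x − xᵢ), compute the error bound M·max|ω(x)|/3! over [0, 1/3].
8*sqrt(3)*cosh(4/9)/19683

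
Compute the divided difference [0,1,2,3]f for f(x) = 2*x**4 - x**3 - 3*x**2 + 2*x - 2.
11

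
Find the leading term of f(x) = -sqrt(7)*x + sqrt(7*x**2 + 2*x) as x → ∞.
sqrt(7)/7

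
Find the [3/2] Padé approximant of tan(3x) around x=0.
(-9*x**3/5 + 3*x)/(1 - 18*x**2/5)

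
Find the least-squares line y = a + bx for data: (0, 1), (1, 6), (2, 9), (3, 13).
a = 7/5, b = 39/10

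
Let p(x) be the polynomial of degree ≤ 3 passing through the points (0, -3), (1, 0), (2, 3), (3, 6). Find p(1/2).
-3/2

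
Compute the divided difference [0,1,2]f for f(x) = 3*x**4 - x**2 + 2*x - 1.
20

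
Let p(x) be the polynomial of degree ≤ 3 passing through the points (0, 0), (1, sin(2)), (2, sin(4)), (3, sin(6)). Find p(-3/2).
-189*sin(2)/16 + 135*sin(4)/16 - 35*sin(6)/16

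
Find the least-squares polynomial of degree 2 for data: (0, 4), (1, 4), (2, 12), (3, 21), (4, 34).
121/35 + (-1/70)x + (27/14)x²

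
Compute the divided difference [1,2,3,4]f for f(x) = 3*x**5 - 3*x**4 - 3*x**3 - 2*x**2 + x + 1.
162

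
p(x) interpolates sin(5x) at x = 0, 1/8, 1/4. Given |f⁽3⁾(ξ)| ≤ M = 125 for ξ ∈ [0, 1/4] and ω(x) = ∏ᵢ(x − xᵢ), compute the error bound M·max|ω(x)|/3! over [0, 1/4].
125*sqrt(3)/13824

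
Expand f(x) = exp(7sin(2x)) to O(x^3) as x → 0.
1 + 14*x + 98*x**2 + O(x**3)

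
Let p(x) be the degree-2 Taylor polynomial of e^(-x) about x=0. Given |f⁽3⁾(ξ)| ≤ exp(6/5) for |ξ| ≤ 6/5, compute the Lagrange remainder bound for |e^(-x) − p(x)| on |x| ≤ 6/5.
36*exp(6/5)/125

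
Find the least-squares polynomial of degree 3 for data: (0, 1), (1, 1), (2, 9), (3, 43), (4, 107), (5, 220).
68/63 + (-298/189)x + (-247/252)x² + (217/108)x³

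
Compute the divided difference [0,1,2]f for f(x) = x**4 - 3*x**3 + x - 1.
-2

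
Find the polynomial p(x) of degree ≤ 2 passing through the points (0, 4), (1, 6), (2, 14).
3*x**2 - x + 4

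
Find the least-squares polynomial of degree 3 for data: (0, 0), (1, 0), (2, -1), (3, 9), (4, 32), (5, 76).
13/63 + (73/189)x + (-152/63)x² + (29/27)x³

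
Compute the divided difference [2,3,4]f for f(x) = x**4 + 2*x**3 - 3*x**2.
70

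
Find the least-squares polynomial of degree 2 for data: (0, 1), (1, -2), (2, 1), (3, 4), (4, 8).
2/5 + (-2)x + x²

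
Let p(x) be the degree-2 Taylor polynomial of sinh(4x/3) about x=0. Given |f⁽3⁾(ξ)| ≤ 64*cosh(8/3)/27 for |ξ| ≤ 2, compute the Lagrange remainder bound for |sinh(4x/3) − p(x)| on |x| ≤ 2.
256*cosh(8/3)/81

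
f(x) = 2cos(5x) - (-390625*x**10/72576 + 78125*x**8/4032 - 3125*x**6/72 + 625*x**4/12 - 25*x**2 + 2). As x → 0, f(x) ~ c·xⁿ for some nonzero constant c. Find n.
12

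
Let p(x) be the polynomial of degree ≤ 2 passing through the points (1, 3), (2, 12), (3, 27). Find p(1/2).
3/4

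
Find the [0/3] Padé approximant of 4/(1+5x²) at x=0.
4/(5*x**2 + 1)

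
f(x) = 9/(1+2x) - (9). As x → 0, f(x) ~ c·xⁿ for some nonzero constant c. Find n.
1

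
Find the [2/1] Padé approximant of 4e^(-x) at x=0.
(2*x**2/3 - 8*x/3 + 4)/(x/3 + 1)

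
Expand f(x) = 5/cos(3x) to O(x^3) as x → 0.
5 + 45*x**2/2 + O(x**3)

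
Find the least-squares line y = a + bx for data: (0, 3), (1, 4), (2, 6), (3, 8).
a = 27/10, b = 17/10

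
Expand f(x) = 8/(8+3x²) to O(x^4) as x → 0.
1 - 3*x**2/8 + O(x**4)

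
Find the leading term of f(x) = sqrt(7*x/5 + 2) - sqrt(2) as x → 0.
7*sqrt(2)*x/20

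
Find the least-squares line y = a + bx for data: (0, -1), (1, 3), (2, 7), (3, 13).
a = -7/5, b = 23/5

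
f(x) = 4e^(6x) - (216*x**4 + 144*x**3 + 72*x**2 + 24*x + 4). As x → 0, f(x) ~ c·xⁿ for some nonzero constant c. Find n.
5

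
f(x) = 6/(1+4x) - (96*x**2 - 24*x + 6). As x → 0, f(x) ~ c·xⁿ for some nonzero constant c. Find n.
3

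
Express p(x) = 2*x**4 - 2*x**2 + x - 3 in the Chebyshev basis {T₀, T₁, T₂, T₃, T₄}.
(-13/4)T₀ + T₁ + (1/4)T₄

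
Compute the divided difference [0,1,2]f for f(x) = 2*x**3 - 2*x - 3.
6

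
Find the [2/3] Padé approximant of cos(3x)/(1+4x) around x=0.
(1 - 15*x**2/4)/(3*x**3 + 3*x**2/4 + 4*x + 1)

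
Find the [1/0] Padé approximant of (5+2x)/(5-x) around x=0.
3*x/5 + 1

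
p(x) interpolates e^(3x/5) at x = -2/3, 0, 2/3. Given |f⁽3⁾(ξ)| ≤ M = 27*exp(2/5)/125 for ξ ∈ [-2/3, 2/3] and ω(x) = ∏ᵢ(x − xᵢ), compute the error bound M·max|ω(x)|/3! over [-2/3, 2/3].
8*sqrt(3)*exp(2/5)/3375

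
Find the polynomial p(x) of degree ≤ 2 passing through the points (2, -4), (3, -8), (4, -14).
-x**2 + x - 2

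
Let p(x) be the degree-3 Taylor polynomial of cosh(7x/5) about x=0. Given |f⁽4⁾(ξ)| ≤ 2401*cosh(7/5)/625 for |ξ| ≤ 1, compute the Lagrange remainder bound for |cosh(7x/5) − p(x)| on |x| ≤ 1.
2401*cosh(7/5)/15000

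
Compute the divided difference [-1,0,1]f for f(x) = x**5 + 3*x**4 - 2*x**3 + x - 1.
3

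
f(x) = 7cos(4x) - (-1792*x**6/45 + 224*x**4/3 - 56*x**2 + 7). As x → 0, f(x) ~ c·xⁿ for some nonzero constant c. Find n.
8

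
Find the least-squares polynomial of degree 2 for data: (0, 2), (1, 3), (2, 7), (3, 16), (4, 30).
78/35 + (-137/70)x + (31/14)x²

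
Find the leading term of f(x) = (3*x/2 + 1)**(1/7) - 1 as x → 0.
3*x/14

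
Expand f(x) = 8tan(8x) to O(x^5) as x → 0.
64*x + 4096*x**3/3 + O(x**5)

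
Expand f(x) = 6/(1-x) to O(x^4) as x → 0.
6 + 6*x + 6*x**2 + 6*x**3 + O(x**4)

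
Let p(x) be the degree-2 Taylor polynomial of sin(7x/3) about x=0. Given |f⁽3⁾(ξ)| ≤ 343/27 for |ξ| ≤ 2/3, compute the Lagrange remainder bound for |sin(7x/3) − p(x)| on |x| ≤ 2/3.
1372/2187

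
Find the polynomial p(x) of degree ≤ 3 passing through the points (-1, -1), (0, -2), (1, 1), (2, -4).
-2*x**3 + 2*x**2 + 3*x - 2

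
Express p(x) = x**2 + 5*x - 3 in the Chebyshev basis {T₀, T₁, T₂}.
(-5/2)T₀ + (5)T₁ + (1/2)T₂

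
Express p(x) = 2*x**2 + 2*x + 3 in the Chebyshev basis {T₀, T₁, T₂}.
(4)T₀ + (2)T₁ + T₂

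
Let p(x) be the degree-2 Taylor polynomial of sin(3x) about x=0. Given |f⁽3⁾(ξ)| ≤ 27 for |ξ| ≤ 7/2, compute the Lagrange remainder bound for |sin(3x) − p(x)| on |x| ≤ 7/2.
3087/16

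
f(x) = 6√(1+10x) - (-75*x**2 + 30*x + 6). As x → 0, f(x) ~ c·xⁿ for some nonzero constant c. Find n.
3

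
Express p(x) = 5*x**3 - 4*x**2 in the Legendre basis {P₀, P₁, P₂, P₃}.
(-4/3)P₀ + (3)P₁ + (-8/3)P₂ + (2)P₃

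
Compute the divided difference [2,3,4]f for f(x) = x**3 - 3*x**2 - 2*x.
6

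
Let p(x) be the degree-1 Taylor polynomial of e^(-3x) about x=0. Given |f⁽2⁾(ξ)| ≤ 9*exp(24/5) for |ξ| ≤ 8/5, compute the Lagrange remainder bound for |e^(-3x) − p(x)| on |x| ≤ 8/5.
288*exp(24/5)/25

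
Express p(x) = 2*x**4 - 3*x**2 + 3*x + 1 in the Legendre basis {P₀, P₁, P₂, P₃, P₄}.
(2/5)P₀ + (3)P₁ + (-6/7)P₂ + (16/35)P₄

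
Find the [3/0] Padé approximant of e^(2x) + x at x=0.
4*x**3/3 + 2*x**2 + 3*x + 1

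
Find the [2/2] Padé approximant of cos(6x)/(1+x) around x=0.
(-252*x**2/17 - 3*x/17 + 1)/(3*x**2 + 14*x/17 + 1)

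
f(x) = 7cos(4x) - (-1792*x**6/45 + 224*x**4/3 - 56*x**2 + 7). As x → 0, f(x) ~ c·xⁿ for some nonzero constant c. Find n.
8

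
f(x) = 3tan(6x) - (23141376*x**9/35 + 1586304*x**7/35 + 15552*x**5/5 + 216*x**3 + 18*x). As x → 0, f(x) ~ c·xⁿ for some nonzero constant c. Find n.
11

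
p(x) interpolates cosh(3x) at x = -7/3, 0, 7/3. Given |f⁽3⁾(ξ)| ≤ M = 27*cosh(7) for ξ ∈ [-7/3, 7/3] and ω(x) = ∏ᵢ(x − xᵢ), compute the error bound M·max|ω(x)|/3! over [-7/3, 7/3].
343*sqrt(3)*cosh(7)/27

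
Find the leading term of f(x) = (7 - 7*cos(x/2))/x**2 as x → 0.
7/8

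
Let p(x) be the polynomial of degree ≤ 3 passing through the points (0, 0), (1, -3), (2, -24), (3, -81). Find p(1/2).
-3/8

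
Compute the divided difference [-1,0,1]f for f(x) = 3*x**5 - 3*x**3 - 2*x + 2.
0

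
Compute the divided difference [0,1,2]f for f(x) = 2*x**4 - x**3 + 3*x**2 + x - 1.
14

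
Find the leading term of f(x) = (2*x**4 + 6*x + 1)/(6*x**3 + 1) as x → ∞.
x/3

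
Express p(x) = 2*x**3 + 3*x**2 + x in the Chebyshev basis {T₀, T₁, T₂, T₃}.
(3/2)T₀ + (5/2)T₁ + (3/2)T₂ + (1/2)T₃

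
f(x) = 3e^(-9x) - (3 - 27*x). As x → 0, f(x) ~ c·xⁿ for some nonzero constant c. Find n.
2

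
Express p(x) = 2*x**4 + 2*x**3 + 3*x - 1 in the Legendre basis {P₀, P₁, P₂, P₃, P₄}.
(-3/5)P₀ + (21/5)P₁ + (8/7)P₂ + (4/5)P₃ + (16/35)P₄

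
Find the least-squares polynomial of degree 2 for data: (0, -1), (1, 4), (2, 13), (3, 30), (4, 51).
-31/35 + (11/7)x + (20/7)x²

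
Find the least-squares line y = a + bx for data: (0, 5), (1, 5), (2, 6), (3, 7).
a = 47/10, b = 7/10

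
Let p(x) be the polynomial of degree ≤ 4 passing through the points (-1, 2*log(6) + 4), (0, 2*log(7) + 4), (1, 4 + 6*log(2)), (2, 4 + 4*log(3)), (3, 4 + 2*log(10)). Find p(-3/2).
log(8388608*2**(3/16)*3**(19/64)*5**(35/64)*7**(7/16)/2470629) + 4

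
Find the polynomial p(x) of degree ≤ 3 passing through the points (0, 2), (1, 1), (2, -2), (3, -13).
-x**3 + 2*x**2 - 2*x + 2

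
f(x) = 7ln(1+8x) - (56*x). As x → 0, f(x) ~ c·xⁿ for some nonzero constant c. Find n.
2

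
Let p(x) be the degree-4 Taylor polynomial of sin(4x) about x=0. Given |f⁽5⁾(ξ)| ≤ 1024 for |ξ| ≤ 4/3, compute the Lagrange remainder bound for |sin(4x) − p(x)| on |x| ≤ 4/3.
131072/3645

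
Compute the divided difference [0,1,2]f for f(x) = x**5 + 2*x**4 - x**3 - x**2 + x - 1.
25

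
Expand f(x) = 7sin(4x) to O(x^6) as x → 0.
28*x - 224*x**3/3 + 896*x**5/15 + O(x**6)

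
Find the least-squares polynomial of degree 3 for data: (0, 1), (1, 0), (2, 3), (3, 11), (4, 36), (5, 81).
107/126 + (115/108)x + (-599/252)x² + (29/27)x³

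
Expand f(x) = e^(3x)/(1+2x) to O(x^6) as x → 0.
1 + x + 5*x**2/2 - x**3/2 + 35*x**4/8 - 269*x**5/40 + O(x**6)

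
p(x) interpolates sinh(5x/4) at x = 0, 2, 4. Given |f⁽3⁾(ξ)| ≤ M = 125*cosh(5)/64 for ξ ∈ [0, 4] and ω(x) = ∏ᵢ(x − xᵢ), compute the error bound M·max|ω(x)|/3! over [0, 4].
125*sqrt(3)*cosh(5)/216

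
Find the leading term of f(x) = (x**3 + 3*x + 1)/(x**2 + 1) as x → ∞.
x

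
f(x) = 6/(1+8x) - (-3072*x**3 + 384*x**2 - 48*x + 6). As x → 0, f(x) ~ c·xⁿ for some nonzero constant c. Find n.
4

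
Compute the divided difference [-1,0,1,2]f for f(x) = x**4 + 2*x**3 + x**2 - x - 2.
4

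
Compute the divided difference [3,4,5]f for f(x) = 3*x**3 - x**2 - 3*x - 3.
35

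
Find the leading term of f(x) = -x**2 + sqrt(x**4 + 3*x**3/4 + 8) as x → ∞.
3*x/8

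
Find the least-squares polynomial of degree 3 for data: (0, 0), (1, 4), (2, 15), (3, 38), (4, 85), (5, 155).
17/126 + (1615/756)x + (103/252)x² + (29/27)x³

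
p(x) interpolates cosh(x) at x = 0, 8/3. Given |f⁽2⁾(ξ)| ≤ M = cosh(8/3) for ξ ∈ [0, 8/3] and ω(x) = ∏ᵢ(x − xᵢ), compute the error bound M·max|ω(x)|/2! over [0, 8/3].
8*cosh(8/3)/9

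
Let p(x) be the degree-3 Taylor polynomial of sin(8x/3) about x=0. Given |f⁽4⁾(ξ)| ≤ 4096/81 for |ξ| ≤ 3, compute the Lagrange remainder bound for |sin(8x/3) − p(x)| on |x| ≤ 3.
512/3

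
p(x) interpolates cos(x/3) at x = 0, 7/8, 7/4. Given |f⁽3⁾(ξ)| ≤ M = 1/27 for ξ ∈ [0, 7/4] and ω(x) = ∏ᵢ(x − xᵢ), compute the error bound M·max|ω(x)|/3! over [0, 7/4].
343*sqrt(3)/373248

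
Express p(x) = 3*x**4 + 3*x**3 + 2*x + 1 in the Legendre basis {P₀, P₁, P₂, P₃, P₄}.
(8/5)P₀ + (19/5)P₁ + (12/7)P₂ + (6/5)P₃ + (24/35)P₄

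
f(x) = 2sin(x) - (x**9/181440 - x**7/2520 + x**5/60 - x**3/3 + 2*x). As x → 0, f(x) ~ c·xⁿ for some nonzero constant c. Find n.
11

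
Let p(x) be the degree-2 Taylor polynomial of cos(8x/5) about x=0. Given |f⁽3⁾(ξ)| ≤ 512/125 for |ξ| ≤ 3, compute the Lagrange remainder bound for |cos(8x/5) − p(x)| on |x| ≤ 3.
2304/125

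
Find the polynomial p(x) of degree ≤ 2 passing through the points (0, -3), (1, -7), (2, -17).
-3*x**2 - x - 3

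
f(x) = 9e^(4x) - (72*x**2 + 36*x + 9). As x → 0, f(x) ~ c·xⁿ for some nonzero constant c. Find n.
3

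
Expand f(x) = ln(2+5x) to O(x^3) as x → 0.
log(2) + 5*x/2 - 25*x**2/8 + O(x**3)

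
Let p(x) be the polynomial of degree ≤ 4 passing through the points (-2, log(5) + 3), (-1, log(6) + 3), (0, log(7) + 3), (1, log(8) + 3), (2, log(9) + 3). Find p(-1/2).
log(3**(33/64)*5**(123/128)*7**(45/64)/5) + 3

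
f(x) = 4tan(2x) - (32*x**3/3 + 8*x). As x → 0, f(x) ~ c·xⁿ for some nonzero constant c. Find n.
5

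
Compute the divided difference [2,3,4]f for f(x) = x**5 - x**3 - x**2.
275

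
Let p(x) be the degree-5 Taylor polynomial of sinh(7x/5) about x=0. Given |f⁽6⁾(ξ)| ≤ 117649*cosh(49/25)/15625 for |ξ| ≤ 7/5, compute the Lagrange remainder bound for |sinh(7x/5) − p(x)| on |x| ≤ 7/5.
13841287201*cosh(49/25)/175781250000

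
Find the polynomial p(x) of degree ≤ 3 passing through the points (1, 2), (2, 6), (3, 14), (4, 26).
2*x**2 - 2*x + 2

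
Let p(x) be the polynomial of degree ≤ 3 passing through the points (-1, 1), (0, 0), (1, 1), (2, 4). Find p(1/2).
1/4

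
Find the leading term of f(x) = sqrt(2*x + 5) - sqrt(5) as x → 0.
sqrt(5)*x/5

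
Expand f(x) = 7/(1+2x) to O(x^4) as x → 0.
7 - 14*x + 28*x**2 - 56*x**3 + O(x**4)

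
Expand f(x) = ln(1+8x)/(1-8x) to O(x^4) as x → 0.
8*x + 32*x**2 + 1280*x**3/3 + O(x**4)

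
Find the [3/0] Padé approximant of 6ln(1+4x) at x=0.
8*x*(16*x**2 - 6*x + 3)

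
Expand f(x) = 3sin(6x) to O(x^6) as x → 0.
18*x - 108*x**3 + 972*x**5/5 + O(x**6)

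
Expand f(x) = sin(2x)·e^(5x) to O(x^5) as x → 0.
2*x + 10*x**2 + 71*x**3/3 + 35*x**4 + O(x**5)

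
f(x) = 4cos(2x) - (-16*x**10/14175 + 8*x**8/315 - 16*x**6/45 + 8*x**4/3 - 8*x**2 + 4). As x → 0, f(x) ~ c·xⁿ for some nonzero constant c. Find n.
12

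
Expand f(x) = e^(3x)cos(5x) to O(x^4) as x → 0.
1 + 3*x - 8*x**2 - 33*x**3 + O(x**4)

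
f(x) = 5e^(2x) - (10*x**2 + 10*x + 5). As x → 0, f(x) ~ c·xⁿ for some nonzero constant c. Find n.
3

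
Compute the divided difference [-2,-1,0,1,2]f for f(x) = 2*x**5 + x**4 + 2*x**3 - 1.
1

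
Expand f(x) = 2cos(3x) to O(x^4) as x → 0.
2 - 9*x**2 + O(x**4)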